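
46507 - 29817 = 16690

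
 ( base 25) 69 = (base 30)59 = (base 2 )10011111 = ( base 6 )423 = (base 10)159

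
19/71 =19/71 = 0.27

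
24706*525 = 12970650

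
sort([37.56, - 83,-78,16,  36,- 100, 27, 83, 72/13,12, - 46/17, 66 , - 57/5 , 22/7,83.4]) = [ - 100, - 83, - 78 ,- 57/5,-46/17,22/7, 72/13,12,  16,27,  36, 37.56,  66 , 83, 83.4]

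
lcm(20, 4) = 20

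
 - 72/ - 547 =72/547 = 0.13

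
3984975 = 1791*2225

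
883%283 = 34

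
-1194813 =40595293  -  41790106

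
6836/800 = 8 + 109/200 = 8.54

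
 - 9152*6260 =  - 57291520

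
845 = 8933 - 8088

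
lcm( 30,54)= 270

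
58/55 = 1 + 3/55  =  1.05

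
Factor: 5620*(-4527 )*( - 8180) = 2^4*3^2 * 5^2*281^1* 409^1*503^1 = 208113433200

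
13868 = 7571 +6297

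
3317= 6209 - 2892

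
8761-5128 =3633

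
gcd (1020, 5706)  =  6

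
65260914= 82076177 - 16815263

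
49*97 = 4753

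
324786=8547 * 38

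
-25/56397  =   - 25/56397=-0.00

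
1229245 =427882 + 801363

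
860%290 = 280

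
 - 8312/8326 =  - 1+7/4163 = - 1.00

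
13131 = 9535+3596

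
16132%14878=1254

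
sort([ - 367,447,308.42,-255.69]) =[-367, - 255.69,308.42,447 ] 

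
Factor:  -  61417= -61417^1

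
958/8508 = 479/4254 = 0.11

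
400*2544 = 1017600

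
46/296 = 23/148 = 0.16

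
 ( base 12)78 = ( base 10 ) 92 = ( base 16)5c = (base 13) 71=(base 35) 2m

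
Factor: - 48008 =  - 2^3*17^1*353^1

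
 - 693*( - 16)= 11088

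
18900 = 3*6300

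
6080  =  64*95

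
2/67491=2/67491 = 0.00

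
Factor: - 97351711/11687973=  - 3^ ( - 1)*11^( - 1 )*47^1*59^1*35107^1*354181^(-1 )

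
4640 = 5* 928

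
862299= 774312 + 87987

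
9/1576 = 9/1576 = 0.01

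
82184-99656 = -17472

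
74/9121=74/9121 = 0.01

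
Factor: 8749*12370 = 108225130 =2^1*5^1*13^1*673^1*1237^1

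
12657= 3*4219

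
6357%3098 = 161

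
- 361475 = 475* ( - 761)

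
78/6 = 13 = 13.00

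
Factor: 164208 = 2^4*3^1*11^1*311^1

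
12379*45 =557055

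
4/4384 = 1/1096 = 0.00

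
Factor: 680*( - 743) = -2^3*5^1*17^1*743^1  =  - 505240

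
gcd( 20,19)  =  1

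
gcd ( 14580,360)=180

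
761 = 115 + 646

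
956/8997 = 956/8997 =0.11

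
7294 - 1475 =5819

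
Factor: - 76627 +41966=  - 34661 = -11^1*23^1*137^1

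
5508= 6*918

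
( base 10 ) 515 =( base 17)1D5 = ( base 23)M9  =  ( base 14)28B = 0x203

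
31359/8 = 31359/8 = 3919.88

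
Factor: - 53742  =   - 2^1*3^1 * 13^2*53^1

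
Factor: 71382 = 2^1*3^1*11897^1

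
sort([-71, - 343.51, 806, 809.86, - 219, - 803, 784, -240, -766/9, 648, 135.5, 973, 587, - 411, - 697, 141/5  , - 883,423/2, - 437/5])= [  -  883,  -  803, - 697,-411 , - 343.51, - 240, - 219,-437/5, - 766/9, - 71, 141/5 , 135.5, 423/2,587,  648,  784, 806,809.86 , 973]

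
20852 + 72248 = 93100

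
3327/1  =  3327= 3327.00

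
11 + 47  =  58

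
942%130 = 32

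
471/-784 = -471/784 =- 0.60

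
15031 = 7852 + 7179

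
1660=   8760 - 7100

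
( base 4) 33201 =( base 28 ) 17D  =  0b1111100001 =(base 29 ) 157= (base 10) 993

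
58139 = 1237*47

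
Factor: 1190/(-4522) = -5^1*19^ ( - 1)= -  5/19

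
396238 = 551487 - 155249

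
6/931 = 6/931 = 0.01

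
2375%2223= 152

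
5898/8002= 2949/4001 = 0.74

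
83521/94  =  83521/94 = 888.52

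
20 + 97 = 117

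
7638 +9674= 17312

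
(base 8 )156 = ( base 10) 110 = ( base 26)46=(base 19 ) 5f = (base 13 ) 86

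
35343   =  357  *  99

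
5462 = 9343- 3881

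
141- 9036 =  - 8895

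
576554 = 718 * 803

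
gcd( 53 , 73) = 1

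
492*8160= 4014720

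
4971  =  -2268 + 7239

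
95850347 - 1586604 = 94263743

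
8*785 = 6280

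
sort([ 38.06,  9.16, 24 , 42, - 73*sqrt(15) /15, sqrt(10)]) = [-73*sqrt ( 15)/15, sqrt(10), 9.16, 24 , 38.06,42 ]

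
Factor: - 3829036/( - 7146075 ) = 2^2* 3^(-1 ) * 5^( - 2)*151^( - 1)*227^1*631^(  -  1 )* 4217^1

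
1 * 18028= 18028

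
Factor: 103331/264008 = 191/488 = 2^( - 3 ) * 61^( - 1 )*191^1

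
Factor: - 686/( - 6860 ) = 1/10 = 2^ ( - 1) * 5^ ( - 1)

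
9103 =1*9103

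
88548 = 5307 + 83241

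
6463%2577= 1309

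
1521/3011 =1521/3011 = 0.51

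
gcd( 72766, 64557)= 1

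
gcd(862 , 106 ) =2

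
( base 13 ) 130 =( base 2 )11010000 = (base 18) BA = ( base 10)208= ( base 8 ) 320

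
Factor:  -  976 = -2^4*61^1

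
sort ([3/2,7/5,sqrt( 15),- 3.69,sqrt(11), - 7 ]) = [- 7 , - 3.69,7/5, 3/2,  sqrt( 11 ),sqrt ( 15 ) ]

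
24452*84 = 2053968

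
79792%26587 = 31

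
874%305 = 264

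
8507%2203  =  1898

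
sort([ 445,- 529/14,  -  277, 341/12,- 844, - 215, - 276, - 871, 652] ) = [ - 871 , - 844, - 277, - 276, - 215, - 529/14,341/12,  445,652 ] 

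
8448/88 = 96 = 96.00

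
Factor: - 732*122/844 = -22326/211 = -2^1*3^1*61^2*211^ (  -  1)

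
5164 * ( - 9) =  - 46476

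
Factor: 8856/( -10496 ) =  - 2^( - 5 ) * 3^3 = - 27/32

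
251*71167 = 17862917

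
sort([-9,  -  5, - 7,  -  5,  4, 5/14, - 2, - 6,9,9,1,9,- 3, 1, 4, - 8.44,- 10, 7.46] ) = [-10,-9, - 8.44,-7, - 6,- 5,-5, -3,-2 , 5/14,1 , 1 , 4,4, 7.46,9, 9,9 ] 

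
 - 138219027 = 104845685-243064712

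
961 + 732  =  1693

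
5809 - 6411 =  - 602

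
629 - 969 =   -  340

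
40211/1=40211 = 40211.00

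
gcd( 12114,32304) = 4038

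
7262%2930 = 1402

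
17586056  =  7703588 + 9882468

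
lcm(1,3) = 3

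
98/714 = 7/51 = 0.14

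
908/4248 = 227/1062= 0.21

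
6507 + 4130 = 10637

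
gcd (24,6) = 6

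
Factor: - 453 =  - 3^1 * 151^1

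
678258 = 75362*9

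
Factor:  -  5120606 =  - 2^1  *  2560303^1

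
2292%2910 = 2292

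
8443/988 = 8 + 539/988= 8.55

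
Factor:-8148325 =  -5^2*23^1*37^1*383^1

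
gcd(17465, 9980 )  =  2495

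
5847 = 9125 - 3278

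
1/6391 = 1/6391 = 0.00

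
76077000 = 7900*9630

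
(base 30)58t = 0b1001010100001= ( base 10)4769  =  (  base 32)4L1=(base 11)3646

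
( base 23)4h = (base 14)7B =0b1101101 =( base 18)61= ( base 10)109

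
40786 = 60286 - 19500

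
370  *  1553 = 574610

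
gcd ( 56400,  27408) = 48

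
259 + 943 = 1202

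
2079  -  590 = 1489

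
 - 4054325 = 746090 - 4800415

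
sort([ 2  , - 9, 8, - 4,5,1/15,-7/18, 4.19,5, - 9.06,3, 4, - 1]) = [ - 9.06, - 9,-4 , - 1, - 7/18,1/15 , 2 , 3,4, 4.19 , 5 , 5,  8 ] 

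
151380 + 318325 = 469705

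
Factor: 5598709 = 5598709^1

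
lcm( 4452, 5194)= 31164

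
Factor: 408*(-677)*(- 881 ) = 2^3*3^1 * 17^1*677^1*881^1= 243346296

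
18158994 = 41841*434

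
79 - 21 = 58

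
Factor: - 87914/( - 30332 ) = 43957/15166 = 2^( - 1)*113^1  *  389^1 * 7583^(-1 ) 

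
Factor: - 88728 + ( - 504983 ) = - 593711^1 = -593711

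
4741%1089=385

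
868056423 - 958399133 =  - 90342710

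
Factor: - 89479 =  -13^1 * 6883^1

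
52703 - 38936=13767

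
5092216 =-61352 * (  -  83 )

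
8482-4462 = 4020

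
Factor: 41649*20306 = 845724594 =2^1*3^1*11^1*13^1*71^1*13883^1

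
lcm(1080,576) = 8640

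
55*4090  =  224950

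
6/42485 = 6/42485=   0.00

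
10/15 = 2/3 = 0.67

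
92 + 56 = 148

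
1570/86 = 785/43 = 18.26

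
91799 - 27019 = 64780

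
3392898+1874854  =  5267752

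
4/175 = 4/175 =0.02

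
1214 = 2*607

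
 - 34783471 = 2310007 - 37093478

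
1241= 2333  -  1092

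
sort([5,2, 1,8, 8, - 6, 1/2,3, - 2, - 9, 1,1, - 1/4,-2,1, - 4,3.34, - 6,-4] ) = [ - 9, - 6, - 6,- 4, - 4,-2, - 2 , - 1/4,1/2, 1, 1,  1, 1, 2,3,3.34,5,8,8]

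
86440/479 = 86440/479 = 180.46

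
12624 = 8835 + 3789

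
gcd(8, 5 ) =1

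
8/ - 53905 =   -  8/53905 = -0.00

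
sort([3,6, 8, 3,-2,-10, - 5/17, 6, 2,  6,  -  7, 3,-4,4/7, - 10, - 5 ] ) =[-10, - 10, - 7,-5, - 4, - 2,- 5/17,  4/7 , 2, 3, 3, 3, 6,6, 6, 8] 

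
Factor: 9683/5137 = 11^ ( - 1)*23^1*421^1* 467^( - 1)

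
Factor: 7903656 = 2^3*3^4* 12197^1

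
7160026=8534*839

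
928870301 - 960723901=-31853600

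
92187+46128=138315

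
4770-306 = 4464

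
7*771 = 5397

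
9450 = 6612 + 2838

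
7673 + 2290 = 9963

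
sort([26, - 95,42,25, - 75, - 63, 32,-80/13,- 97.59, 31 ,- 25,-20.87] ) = [ -97.59, - 95, - 75,-63, - 25,-20.87, - 80/13 , 25, 26,31, 32 , 42 ] 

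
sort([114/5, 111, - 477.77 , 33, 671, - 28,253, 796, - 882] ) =[ - 882, - 477.77 , - 28,114/5,33, 111, 253,671, 796] 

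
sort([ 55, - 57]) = [ - 57, 55] 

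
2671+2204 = 4875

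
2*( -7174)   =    -  14348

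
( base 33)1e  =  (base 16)2F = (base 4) 233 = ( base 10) 47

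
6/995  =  6/995 = 0.01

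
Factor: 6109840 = 2^4*  5^1*11^1*53^1 * 131^1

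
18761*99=1857339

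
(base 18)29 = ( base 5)140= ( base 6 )113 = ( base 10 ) 45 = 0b101101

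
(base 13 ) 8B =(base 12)97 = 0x73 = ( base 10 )115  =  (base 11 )A5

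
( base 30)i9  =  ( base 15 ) 269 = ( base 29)ir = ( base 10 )549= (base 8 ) 1045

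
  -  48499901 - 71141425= -119641326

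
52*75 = 3900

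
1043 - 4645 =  - 3602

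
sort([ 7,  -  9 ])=[ - 9, 7]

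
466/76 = 233/38 = 6.13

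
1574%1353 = 221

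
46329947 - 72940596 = - 26610649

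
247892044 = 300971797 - 53079753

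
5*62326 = 311630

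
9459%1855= 184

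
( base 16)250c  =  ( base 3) 111000021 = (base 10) 9484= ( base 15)2C24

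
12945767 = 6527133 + 6418634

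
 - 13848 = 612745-626593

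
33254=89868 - 56614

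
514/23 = 514/23 = 22.35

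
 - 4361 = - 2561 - 1800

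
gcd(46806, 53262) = 1614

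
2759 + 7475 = 10234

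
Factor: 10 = 2^1*5^1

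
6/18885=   2/6295=0.00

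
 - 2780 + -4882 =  - 7662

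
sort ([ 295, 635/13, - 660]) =[ - 660 , 635/13,295] 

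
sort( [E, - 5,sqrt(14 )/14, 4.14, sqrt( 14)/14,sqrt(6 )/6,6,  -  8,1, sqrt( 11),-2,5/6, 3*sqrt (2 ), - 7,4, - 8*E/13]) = [ - 8,-7,-5, - 2, - 8*E/13,sqrt ( 14)/14, sqrt( 14 )/14, sqrt(6 ) /6, 5/6,1, E, sqrt(11), 4, 4.14, 3*sqrt(2) , 6 ]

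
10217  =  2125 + 8092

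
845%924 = 845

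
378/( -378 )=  - 1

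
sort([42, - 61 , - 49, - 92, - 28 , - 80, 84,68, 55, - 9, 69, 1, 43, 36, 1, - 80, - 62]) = [ - 92, - 80, -80,-62,-61, - 49,-28,- 9,1,1,36, 42, 43,55, 68, 69, 84 ] 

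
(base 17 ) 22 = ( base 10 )36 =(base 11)33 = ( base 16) 24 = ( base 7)51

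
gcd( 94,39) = 1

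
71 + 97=168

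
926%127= 37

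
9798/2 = 4899 = 4899.00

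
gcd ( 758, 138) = 2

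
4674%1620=1434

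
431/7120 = 431/7120 = 0.06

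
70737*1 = 70737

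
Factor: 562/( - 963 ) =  - 2^1 * 3^(  -  2)*107^ (-1)  *281^1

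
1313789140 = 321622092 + 992167048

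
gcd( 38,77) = 1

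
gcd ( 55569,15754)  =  1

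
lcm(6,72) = 72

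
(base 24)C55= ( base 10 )7037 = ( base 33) 6f8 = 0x1b7d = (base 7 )26342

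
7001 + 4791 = 11792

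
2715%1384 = 1331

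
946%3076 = 946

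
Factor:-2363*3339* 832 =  - 2^6*3^2*7^1*13^1* 17^1*53^1 * 139^1 = - 6564527424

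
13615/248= 54 + 223/248 = 54.90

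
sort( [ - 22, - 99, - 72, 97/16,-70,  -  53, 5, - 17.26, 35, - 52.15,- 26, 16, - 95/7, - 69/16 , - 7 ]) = [ - 99, - 72, - 70, - 53 , - 52.15, - 26,-22,  -  17.26, - 95/7, - 7 , - 69/16, 5, 97/16,16, 35 ] 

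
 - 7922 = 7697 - 15619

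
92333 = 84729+7604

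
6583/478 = 13+369/478 = 13.77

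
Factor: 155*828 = 2^2*3^2* 5^1*23^1*31^1=128340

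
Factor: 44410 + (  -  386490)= - 342080  =  - 2^6*5^1*1069^1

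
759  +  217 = 976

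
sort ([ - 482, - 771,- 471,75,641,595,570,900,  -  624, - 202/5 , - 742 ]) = [ -771,- 742, - 624, - 482, - 471, - 202/5,75,570,595, 641, 900 ] 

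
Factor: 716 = 2^2*179^1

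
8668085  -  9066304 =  -398219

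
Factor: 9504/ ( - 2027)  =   - 2^5*3^3*11^1 * 2027^( - 1 ) 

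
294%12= 6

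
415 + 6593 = 7008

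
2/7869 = 2/7869 = 0.00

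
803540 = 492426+311114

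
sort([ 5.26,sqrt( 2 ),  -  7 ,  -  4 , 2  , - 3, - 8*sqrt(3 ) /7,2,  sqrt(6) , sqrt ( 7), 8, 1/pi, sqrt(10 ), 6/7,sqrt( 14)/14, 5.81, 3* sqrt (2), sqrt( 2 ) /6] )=[ - 7,  -  4, - 3, - 8*sqrt(3)/7,sqrt( 2)/6, sqrt(14 ) /14, 1/pi, 6/7, sqrt(2),  2,2,sqrt (6) , sqrt ( 7 ), sqrt( 10), 3*  sqrt( 2 ), 5.26, 5.81, 8 ] 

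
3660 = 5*732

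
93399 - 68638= 24761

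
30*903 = 27090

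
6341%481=88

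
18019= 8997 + 9022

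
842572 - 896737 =-54165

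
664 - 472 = 192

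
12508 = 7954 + 4554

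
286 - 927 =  - 641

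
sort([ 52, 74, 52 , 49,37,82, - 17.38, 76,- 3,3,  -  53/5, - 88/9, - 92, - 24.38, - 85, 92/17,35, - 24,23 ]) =[ - 92, - 85, - 24.38, - 24,-17.38, - 53/5, - 88/9,  -  3,3,92/17, 23,35,37 , 49, 52, 52,74,76, 82 ] 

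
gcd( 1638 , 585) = 117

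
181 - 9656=  -  9475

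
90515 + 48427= 138942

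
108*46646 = 5037768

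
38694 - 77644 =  - 38950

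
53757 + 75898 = 129655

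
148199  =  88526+59673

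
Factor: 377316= 2^2  *  3^2*47^1*223^1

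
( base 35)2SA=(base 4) 311300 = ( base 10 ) 3440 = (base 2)110101110000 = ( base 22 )728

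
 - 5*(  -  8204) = 41020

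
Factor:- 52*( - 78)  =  4056=2^3*3^1 * 13^2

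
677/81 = 677/81 = 8.36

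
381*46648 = 17772888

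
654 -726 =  - 72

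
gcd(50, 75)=25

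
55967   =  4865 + 51102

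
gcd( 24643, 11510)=1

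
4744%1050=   544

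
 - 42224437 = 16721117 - 58945554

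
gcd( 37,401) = 1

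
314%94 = 32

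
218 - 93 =125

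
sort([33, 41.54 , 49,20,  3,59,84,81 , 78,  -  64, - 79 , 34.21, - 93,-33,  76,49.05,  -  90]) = [-93, - 90,-79, - 64, - 33,3 , 20, 33, 34.21  ,  41.54, 49, 49.05, 59,76,78, 81,84]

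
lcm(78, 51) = 1326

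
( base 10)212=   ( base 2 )11010100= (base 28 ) 7G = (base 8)324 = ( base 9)255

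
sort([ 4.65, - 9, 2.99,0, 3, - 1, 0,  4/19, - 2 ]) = [ - 9, - 2, - 1, 0,0, 4/19, 2.99, 3, 4.65 ] 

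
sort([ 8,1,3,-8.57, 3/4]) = [ - 8.57, 3/4, 1,  3, 8] 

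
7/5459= 7/5459 =0.00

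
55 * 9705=533775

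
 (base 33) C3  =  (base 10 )399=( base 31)CR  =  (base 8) 617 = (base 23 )H8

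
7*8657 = 60599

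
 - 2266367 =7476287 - 9742654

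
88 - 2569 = - 2481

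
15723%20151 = 15723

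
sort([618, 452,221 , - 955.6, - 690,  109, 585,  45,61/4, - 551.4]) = [ - 955.6,  -  690, - 551.4,61/4, 45, 109, 221,452, 585,618 ]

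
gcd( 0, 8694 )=8694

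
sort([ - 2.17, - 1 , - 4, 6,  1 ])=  [-4, - 2.17, - 1, 1,6]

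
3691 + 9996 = 13687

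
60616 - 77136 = -16520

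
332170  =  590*563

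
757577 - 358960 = 398617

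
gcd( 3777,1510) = 1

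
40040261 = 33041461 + 6998800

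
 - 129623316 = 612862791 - 742486107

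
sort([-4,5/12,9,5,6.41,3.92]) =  [ - 4,5/12,  3.92,5,6.41, 9 ] 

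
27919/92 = 303 + 43/92 = 303.47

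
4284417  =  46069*93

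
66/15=22/5 = 4.40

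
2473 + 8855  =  11328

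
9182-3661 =5521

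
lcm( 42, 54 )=378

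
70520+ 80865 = 151385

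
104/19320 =13/2415 = 0.01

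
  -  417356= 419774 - 837130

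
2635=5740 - 3105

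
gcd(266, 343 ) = 7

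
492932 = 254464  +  238468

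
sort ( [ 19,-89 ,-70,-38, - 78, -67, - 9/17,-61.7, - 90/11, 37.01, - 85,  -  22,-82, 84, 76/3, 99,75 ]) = [- 89, - 85 ,  -  82,- 78, - 70, - 67,  -  61.7,-38, - 22,-90/11, - 9/17  ,  19, 76/3,  37.01,75,84,99]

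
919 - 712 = 207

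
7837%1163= 859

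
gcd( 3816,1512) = 72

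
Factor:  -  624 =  - 2^4*3^1 *13^1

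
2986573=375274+2611299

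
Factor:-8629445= - 5^1*11^1*156899^1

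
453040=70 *6472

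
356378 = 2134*167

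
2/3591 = 2/3591 = 0.00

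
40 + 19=59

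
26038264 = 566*46004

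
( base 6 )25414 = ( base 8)7362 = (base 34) 3ai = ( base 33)3GV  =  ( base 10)3826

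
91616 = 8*11452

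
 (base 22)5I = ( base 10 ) 128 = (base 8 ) 200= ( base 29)4C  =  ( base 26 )4o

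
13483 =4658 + 8825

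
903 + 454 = 1357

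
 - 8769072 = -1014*8648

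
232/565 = 232/565 = 0.41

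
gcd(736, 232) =8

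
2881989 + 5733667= 8615656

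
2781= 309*9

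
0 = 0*429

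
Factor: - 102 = - 2^1*3^1 * 17^1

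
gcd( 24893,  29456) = 1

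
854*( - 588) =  - 502152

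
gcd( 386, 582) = 2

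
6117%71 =11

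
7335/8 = 916 + 7/8 = 916.88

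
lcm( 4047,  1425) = 101175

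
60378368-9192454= 51185914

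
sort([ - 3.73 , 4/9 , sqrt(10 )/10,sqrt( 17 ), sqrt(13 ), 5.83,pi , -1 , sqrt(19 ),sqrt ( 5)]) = [ - 3.73, - 1, sqrt(10 ) /10,  4/9, sqrt( 5 ),  pi,sqrt( 13 ),sqrt(17), sqrt( 19),5.83]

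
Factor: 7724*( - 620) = - 4788880 = - 2^4*5^1*31^1*1931^1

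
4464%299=278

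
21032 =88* 239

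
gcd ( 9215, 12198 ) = 19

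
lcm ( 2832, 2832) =2832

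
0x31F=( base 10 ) 799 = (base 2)1100011111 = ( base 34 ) NH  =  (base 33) O7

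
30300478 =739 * 41002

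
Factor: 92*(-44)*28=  - 2^6*7^1*11^1*23^1  =  - 113344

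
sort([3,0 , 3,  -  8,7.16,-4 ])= [ -8,  -  4,0, 3,3, 7.16] 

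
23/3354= 23/3354 =0.01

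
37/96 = 37/96 = 0.39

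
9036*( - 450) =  - 4066200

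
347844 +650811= 998655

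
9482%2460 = 2102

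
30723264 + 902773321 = 933496585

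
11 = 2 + 9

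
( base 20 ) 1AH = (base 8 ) 1151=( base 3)211212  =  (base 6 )2505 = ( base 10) 617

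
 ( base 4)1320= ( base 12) a0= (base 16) 78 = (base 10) 120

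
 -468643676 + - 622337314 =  - 1090980990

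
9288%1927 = 1580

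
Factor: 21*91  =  1911 = 3^1*7^2*13^1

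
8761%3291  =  2179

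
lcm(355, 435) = 30885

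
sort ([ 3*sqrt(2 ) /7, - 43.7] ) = [ - 43.7, 3*sqrt(2)/7 ] 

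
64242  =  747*86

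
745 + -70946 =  - 70201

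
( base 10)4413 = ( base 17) F4A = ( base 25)71D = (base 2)1000100111101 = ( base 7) 15603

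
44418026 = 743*59782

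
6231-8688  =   - 2457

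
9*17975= 161775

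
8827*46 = 406042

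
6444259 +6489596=12933855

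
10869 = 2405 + 8464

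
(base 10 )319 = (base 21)F4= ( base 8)477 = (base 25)cj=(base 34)9D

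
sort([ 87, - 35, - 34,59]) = [ - 35, - 34, 59,87]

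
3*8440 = 25320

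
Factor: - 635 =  - 5^1 *127^1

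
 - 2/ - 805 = 2/805 = 0.00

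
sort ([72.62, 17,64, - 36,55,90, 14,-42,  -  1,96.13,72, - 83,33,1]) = [-83, - 42,-36, - 1,1, 14, 17,33, 55,64,72,72.62, 90,  96.13]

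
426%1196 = 426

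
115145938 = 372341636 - 257195698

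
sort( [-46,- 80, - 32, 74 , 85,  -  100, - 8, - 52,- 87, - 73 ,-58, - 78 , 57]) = [ - 100,-87, - 80,-78,-73 ,-58 , - 52,  -  46 , - 32, - 8, 57,74,85]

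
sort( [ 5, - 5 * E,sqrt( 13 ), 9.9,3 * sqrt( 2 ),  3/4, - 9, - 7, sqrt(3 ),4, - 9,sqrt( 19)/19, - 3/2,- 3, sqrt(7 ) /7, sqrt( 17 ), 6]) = [ - 5*E, - 9, - 9,  -  7, - 3, - 3/2,  sqrt( 19)/19, sqrt( 7 )/7,3/4,  sqrt( 3),sqrt( 13), 4, sqrt( 17), 3*sqrt( 2), 5, 6, 9.9]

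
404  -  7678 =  - 7274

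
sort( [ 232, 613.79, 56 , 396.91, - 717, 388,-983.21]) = [ - 983.21  ,- 717, 56, 232, 388,396.91, 613.79]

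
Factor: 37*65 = 5^1 * 13^1* 37^1 = 2405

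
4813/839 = 5 + 618/839=5.74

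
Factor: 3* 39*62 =7254  =  2^1 * 3^2 *13^1*31^1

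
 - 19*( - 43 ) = 817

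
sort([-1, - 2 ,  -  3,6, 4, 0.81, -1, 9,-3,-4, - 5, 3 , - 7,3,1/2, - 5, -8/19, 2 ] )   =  [ - 7 , - 5,-5,  -  4, - 3, - 3, - 2, - 1,-1, - 8/19, 1/2, 0.81,2 , 3, 3,4,6, 9]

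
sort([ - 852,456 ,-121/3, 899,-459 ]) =[ - 852,- 459, - 121/3,  456,899]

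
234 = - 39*( - 6) 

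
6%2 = 0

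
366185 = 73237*5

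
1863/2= 1863/2 = 931.50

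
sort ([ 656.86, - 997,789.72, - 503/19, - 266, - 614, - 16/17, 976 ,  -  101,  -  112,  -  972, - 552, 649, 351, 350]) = [ - 997,  -  972,-614, - 552, - 266, - 112, - 101, - 503/19,-16/17, 350, 351, 649, 656.86, 789.72, 976] 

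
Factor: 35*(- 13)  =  -455 = -  5^1*7^1*13^1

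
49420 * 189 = 9340380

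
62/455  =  62/455  =  0.14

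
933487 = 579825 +353662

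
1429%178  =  5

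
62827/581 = 108 + 79/581= 108.14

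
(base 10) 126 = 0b1111110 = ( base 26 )4M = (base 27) 4i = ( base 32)3U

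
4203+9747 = 13950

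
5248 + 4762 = 10010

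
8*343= 2744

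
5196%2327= 542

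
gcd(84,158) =2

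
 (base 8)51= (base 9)45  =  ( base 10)41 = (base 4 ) 221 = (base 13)32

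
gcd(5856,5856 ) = 5856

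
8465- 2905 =5560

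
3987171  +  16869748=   20856919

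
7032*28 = 196896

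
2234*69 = 154146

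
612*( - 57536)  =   - 35212032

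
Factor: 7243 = 7243^1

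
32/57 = 32/57 = 0.56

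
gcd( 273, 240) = 3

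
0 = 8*0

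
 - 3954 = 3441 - 7395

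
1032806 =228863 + 803943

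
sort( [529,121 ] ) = [121,529]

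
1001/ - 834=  - 1001/834  =  - 1.20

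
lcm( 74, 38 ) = 1406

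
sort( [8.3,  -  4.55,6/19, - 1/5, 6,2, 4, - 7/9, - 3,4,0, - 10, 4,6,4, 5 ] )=[ - 10, -4.55, - 3 ,-7/9 , - 1/5,0,6/19, 2,4,4,4,4,5,6,  6,8.3 ] 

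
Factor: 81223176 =2^3*3^1*19^1*59^1*3019^1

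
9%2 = 1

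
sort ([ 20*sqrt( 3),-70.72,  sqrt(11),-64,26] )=[ - 70.72,-64,  sqrt( 11) , 26,20*sqrt( 3)]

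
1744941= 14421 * 121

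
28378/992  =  14189/496=28.61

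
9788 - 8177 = 1611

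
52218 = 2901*18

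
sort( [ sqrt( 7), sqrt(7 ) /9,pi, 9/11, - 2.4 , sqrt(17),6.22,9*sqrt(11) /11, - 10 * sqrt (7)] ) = [ - 10*sqrt(7 ) , - 2.4  ,  sqrt(7) /9, 9/11,sqrt(7 ), 9*sqrt( 11) /11, pi,sqrt( 17 ),6.22 ]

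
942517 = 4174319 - 3231802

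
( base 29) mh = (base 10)655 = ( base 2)1010001111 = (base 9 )807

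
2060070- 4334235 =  - 2274165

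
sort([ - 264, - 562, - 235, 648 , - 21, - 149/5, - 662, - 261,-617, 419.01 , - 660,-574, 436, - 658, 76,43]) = [ - 662, - 660, - 658, - 617, - 574, - 562, - 264, - 261 , - 235, - 149/5, - 21, 43, 76, 419.01, 436, 648 ]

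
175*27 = 4725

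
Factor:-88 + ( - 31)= - 119 = - 7^1*17^1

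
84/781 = 84/781 = 0.11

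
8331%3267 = 1797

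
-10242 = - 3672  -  6570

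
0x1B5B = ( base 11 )5297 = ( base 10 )7003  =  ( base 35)5P3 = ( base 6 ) 52231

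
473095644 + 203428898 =676524542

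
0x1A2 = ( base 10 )418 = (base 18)154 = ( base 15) 1cd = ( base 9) 514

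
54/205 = 54/205   =  0.26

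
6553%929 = 50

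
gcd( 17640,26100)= 180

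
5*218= 1090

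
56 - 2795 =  - 2739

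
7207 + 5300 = 12507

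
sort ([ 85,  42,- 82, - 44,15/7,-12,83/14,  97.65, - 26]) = [ - 82,  -  44, - 26, - 12,15/7,83/14,42,85,97.65 ]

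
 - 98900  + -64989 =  - 163889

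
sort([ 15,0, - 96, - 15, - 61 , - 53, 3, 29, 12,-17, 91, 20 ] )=[ - 96,  -  61, - 53, - 17, - 15 , 0,3, 12,15, 20,29,  91 ] 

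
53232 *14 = 745248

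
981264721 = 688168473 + 293096248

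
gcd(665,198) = 1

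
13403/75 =178 + 53/75 = 178.71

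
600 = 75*8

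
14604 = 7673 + 6931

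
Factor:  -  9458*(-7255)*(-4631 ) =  - 2^1*5^1*11^1*421^1*1451^1*4729^1 = -  317768985490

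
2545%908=729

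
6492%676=408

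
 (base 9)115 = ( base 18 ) 55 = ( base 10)95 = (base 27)3E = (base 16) 5f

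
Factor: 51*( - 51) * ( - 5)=3^2*5^1 * 17^2 = 13005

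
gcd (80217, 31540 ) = 1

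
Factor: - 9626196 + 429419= - 9196777 = - 9196777^1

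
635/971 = 635/971= 0.65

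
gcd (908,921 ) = 1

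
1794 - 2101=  - 307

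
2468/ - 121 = -2468/121=-20.40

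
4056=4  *1014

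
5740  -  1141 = 4599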